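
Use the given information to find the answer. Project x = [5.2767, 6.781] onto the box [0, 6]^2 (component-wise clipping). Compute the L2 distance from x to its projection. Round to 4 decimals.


Project each component onto [0, 6].
clip(5.2767) = 5.2767, clip(6.781) = 6.0
Projection = [5.2767, 6.0]
Squared diffs: [0.0, 0.61]
Distance = sqrt(0.61) = 0.781


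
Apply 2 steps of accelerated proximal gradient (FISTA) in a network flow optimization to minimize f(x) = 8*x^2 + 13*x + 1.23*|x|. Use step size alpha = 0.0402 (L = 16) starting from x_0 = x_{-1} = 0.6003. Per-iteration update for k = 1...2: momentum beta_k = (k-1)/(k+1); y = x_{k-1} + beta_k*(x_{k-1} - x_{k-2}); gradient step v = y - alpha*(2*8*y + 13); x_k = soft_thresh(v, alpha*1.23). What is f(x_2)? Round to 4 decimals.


FISTA on f(x) = 8*x^2 + 13*x + 1.23*|x|
L = 16, alpha = 0.0402
Iteration 1: beta = 0.0, y = 0.6003 + 0.0*(0.6003 - 0.6003) = 0.6003
  grad(y) = 22.6048, v = y - alpha*grad = -0.3084
  prox(v) = soft_thresh(-0.3084, 0.0494) = -0.259
Iteration 2: beta = 0.3333, y = -0.259 + 0.3333*(-0.259 - 0.6003) = -0.5454
  grad(y) = 4.2738, v = y - alpha*grad = -0.7172
  prox(v) = soft_thresh(-0.7172, 0.0494) = -0.6677
f(x_2) = 8*(-0.6677)^2 + 13*(-0.6677) + 1.23*|-0.6677| = -4.2923


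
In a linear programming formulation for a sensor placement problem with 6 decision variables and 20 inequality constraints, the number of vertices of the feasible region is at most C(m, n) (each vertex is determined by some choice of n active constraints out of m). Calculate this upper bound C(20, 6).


Each vertex corresponds to some choice of n active constraints out of m, so the number of vertices is at most C(m, n) = m! / (n!(m-n)!).
m = 20, n = 6
Numerator: 20 * 19 * 18 * 17 * 16 * 15
Denominator: 6! = 720
C(20, 6) = 38760


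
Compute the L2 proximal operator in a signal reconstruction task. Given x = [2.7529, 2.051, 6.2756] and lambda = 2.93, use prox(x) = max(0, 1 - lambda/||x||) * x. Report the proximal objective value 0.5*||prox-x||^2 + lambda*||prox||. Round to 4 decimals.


Step 1: Compute ||x||.
||x|| = 7.1532
Step 2: Compute scaling factor.
scale = max(0, 1 - 2.93/7.1532) = 0.5904
Step 3: prox(x) = [1.6253, 1.2109, 3.7051]
||prox(x)|| = 4.2232
Step 4: Proximal objective.
0.5*||prox-x||^2 = 4.2925
lambda*||prox|| = 12.374
Total = 16.6664


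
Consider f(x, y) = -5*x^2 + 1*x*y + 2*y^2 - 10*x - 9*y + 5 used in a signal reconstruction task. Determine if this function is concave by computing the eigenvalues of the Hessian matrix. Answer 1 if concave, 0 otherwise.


The Hessian of f(x,y) = -5*x^2 + 1*x*y + 2*y^2 - 10*x - 9*y + 5 is:
H = [[-10, 1], [1, 4]]
Trace = -10 + 4 = -6
Determinant = -10*4 - (1)^2 = -41
Discriminant = (-6)^2 - 4*-41 = 200.0
Eigenvalues: lambda_1 = -10.0711, lambda_2 = 4.0711
The function is not concave.

0


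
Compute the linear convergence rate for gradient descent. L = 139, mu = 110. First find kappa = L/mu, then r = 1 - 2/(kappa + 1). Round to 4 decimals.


Step 1: Compute the condition number.
kappa = L/mu = 139/110 = 1.2636
Step 2: Compute the convergence rate.
r = 1 - 2/(kappa + 1) = 1 - 2*mu/(L + mu) = (L - mu)/(L + mu) = 29/249 = 0.1165


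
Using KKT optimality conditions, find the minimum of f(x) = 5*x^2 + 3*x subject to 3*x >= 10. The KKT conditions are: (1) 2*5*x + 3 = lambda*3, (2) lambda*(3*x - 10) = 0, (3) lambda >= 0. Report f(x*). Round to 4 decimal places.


Step 1: Try lambda = 0 (constraint inactive).
x_unc = -3/(2*5) = -0.3
Check: 3*-0.3 = -0.9 < 10 -- violated!
Step 2: Constraint must be active: 3*x = 10
x* = 10/3 = 3.3333 (rounded; the exact value 10/3 is used below)
lambda = (2*5*(10/3) + 3)/3 = 12.1111
Step 3: Compute optimal value.
f(x*) = 5*(10/3)^2 + 3*(10/3) = 65.5556


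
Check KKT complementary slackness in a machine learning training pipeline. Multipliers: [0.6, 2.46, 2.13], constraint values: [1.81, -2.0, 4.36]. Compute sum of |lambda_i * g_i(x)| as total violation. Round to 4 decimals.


KKT complementary slackness check:
lambda_1 * g_1 = 0.6 * 1.81 = 1.086
lambda_2 * g_2 = 2.46 * -2.0 = -4.92
lambda_3 * g_3 = 2.13 * 4.36 = 9.2868
Total violation = 1.086 + 4.92 + 9.2868 = 15.2928


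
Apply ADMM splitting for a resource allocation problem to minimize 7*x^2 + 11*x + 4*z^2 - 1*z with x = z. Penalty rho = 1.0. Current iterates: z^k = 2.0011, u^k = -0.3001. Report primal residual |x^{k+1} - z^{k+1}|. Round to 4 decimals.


ADMM iteration with rho = 1.0, z^k = 2.0011, u^k = -0.3001
Step 1: x-update.
Minimize 7*x^2 + 11*x + (1.0/2)*(x - 2.0011 - 0.3001)^2
FOC: (2*7 + 1.0)*x = -11 + 1.0*(2.0011 + 0.3001)
x^{k+1} = -0.5799
Step 2: z-update.
Minimize 4*z^2 - 1*z + (1.0/2)*(-0.5799 - z - 0.3001)^2
FOC: (2*4 + 1.0)*z = 1 + 1.0*(-0.5799 - 0.3001)
z^{k+1} = 0.0133
Step 3: u-update.
u^{k+1} = -0.3001 - 0.5799 - 0.0133 = -0.8934
Step 4: Primal residual = |-0.5799 - 0.0133| = 0.5933


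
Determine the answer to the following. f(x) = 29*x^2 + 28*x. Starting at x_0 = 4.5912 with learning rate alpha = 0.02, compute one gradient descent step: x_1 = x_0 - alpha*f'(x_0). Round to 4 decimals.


We compute the gradient at x_0 and apply the update.
f'(x) = 58*x + 28
f'(4.5912) = 58*4.5912 + 28 = 294.2896
x_1 = 4.5912 - 0.02*294.2896 = -1.2946


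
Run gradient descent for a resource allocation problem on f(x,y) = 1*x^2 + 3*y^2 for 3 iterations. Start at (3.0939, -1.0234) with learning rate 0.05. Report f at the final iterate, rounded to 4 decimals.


Gradient descent on f(x,y) = 1*x^2 + 3*y^2.
Starting point: (3.0939, -1.0234), alpha = 0.05
Step 1: grad_x = 2*1*3.0939 = 6.1878, grad_y = 2*3*-1.0234 = -6.1404
  x_1 = 3.0939 - 0.05*6.1878 = 2.7845
  y_1 = -1.0234 - 0.05*-6.1404 = -0.7164
Step 2: grad_x = 2*1*2.7845 = 5.569, grad_y = 2*3*-0.7164 = -4.2983
  x_2 = 2.7845 - 0.05*5.569 = 2.5061
  y_2 = -0.7164 - 0.05*-4.2983 = -0.5015
Step 3: grad_x = 2*1*2.5061 = 5.0121, grad_y = 2*3*-0.5015 = -3.0088
  x_3 = 2.5061 - 0.05*5.0121 = 2.2555
  y_3 = -0.5015 - 0.05*-3.0088 = -0.351
f(2.2555, -0.351) = 1*2.2555^2 + 3*(-0.351)^2 = 5.4567


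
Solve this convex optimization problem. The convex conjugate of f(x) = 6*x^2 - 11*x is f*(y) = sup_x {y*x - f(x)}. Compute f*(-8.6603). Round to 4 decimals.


f*(y) = sup_x {y*x - a*x^2 - b*x} = sup_x {(y-b)*x - a*x^2}
FOC: (y - b) - 2a*x = 0 => x* = (y - b)/(2a)
x* = (-8.6603 + 11)/(2*6) = 0.195
f*(-8.6603) = (y-b)^2/(4a) = (-8.6603 + 11)^2/(4*6)
= 5.4742/24 = 0.2281


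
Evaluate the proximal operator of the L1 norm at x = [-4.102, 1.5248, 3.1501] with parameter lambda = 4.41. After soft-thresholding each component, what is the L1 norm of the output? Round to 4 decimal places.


Soft-thresholding with lambda = 4.41:
prox(-4.102) = sign(-4.102)*max(|-4.102| - 4.41, 0) = 0.0
prox(1.5248) = sign(1.5248)*max(|1.5248| - 4.41, 0) = 0.0
prox(3.1501) = sign(3.1501)*max(|3.1501| - 4.41, 0) = 0.0
prox(x) = [0.0, 0.0, 0.0]
||prox(x)||_1 = 0.0 + 0.0 + 0.0 = 0.0


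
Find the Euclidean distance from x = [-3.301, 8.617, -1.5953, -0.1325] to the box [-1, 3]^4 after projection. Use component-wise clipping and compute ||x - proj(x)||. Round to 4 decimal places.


Project each component onto [-1, 3].
clip(-3.301) = -1.0, clip(8.617) = 3.0, clip(-1.5953) = -1.0, clip(-0.1325) = -0.1325
Projection = [-1.0, 3.0, -1.0, -0.1325]
Squared diffs: [5.2946, 31.5507, 0.3544, 0.0]
Distance = sqrt(37.1997) = 6.0992


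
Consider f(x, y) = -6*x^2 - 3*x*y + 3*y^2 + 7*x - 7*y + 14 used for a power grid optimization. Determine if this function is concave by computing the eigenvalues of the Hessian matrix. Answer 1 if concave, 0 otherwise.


The Hessian of f(x,y) = -6*x^2 - 3*x*y + 3*y^2 + 7*x - 7*y + 14 is:
H = [[-12, -3], [-3, 6]]
Trace = -12 + 6 = -6
Determinant = -12*6 - (-3)^2 = -81
Discriminant = (-6)^2 - 4*-81 = 360.0
Eigenvalues: lambda_1 = -12.4868, lambda_2 = 6.4868
The function is not concave.

0


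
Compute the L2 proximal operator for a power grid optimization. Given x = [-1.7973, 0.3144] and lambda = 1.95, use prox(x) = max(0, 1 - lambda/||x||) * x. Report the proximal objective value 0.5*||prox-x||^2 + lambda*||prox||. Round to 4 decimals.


Step 1: Compute ||x||.
||x|| = 1.8246
Step 2: Compute scaling factor.
scale = max(0, 1 - 1.95/1.8246) = 0.0
Step 3: prox(x) = [-0.0, 0.0]
||prox(x)|| = 0.0
Step 4: Proximal objective.
0.5*||prox-x||^2 = 1.6646
lambda*||prox|| = 0.0
Total = 1.6646


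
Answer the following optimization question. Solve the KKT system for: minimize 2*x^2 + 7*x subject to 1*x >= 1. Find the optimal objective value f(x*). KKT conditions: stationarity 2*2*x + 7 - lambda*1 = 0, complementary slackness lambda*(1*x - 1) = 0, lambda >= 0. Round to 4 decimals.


Step 1: Try lambda = 0 (constraint inactive).
x_unc = -7/(2*2) = -1.75
Check: 1*-1.75 = -1.75 < 1 -- violated!
Step 2: Constraint must be active: 1*x = 1
x* = 1/1 = 1.0
lambda = (2*2*1.0 + 7)/1 = 11.0
Step 3: Compute optimal value.
f(x*) = 2*1.0^2 + 7*1.0 = 9.0


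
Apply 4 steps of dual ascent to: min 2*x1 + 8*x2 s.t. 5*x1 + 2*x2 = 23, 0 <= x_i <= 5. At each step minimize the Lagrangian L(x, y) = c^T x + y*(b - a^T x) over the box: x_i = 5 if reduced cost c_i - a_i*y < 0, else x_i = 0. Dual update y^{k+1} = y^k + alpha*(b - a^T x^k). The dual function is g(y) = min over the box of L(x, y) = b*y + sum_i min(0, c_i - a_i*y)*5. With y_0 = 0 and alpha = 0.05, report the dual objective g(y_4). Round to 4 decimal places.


Dual ascent for LP: min 2*x1 + 8*x2, 5*x1 + 2*x2 = 23, 0 <= x_i <= 5
Step 1: y^k = 0.0, reduced costs: (2.0, 8.0)
  x^k = (0.0, 0.0), subgradient = b - a^T x = 23.0
  y^{k+1} = 0.0 + 0.05*23.0 = 1.15
Step 2: y^k = 1.15, reduced costs: (-3.75, 5.7)
  x^k = (5.0, 0.0), subgradient = b - a^T x = -2.0
  y^{k+1} = 1.15 + 0.05*-2.0 = 1.05
Step 3: y^k = 1.05, reduced costs: (-3.25, 5.9)
  x^k = (5.0, 0.0), subgradient = b - a^T x = -2.0
  y^{k+1} = 1.05 + 0.05*-2.0 = 0.95
Step 4: y^k = 0.95, reduced costs: (-2.75, 6.1)
  x^k = (5.0, 0.0), subgradient = b - a^T x = -2.0
  y^{k+1} = 0.95 + 0.05*-2.0 = 0.85
Dual objective at y_4 = 0.85: reduced costs (-2.25, 6.3), box minimizer x = (5.0, 0.0)
g(y_4) = b*y + (c1 - a1*y)*x1 + (c2 - a2*y)*x2 = 23*0.85 + (-2.25)*5.0 + 6.3*0.0 = 19.55 - 11.25 + 0.0 = 8.3


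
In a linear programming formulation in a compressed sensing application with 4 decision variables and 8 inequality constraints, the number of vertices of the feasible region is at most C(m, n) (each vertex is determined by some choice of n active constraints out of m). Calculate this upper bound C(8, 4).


Each vertex corresponds to some choice of n active constraints out of m, so the number of vertices is at most C(m, n) = m! / (n!(m-n)!).
m = 8, n = 4
Numerator: 8 * 7 * 6 * 5
Denominator: 4! = 24
C(8, 4) = 70


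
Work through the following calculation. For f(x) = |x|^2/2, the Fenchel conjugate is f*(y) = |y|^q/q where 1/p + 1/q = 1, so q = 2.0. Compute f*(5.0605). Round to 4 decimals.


The conjugate exponent q satisfies 1/p + 1/q = 1.
p = 2, so q = 2/(2 - 1) = 2.0
|y|^q = 5.0605^2.0 = 25.6087
f*(5.0605) = 25.6087 / 2.0 = 12.8043


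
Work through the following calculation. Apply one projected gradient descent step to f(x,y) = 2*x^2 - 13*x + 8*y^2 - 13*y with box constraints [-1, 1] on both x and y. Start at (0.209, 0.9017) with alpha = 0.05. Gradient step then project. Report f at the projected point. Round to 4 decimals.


Step 1: Compute gradient at (0.209, 0.9017).
grad_x = 2*2*0.209 - 13 = -12.164
grad_y = 2*8*0.9017 - 13 = 1.4272
Step 2: Gradient step.
x_raw = 0.209 - 0.05*-12.164 = 0.8172
y_raw = 0.9017 - 0.05*1.4272 = 0.8303
Step 3: Project onto [-1, 1].
x_proj = clip(0.8172) = 0.8172
y_proj = clip(0.8303) = 0.8303
Step 4: Evaluate f.
f(0.8172, 0.8303) = -14.5667


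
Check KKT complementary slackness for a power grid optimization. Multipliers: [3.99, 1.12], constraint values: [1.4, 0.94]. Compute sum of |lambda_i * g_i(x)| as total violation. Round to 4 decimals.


KKT complementary slackness check:
lambda_1 * g_1 = 3.99 * 1.4 = 5.586
lambda_2 * g_2 = 1.12 * 0.94 = 1.0528
Total violation = 5.586 + 1.0528 = 6.6388


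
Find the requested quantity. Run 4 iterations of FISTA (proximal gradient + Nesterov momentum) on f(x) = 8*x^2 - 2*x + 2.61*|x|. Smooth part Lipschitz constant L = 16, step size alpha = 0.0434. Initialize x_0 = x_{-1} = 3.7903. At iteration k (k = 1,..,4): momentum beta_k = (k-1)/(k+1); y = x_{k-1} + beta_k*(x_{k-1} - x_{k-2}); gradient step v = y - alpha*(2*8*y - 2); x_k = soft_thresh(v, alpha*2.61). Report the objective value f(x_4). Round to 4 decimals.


FISTA on f(x) = 8*x^2 - 2*x + 2.61*|x|
L = 16, alpha = 0.0434
Iteration 1: beta = 0.0, y = 3.7903 + 0.0*(3.7903 - 3.7903) = 3.7903
  grad(y) = 58.6448, v = y - alpha*grad = 1.2451
  prox(v) = soft_thresh(1.2451, 0.1133) = 1.1318
Iteration 2: beta = 0.3333, y = 1.1318 + 0.3333*(1.1318 - 3.7903) = 0.2457
  grad(y) = 1.931, v = y - alpha*grad = 0.1619
  prox(v) = soft_thresh(0.1619, 0.1133) = 0.0486
Iteration 3: beta = 0.5, y = 0.0486 + 0.5*(0.0486 - 1.1318) = -0.493
  grad(y) = -9.8881, v = y - alpha*grad = -0.0639
  prox(v) = soft_thresh(-0.0639, 0.1133) = 0.0
Iteration 4: beta = 0.6, y = 0.0 + 0.6*(0.0 - 0.0486) = -0.0292
  grad(y) = -2.4666, v = y - alpha*grad = 0.0779
  prox(v) = soft_thresh(0.0779, 0.1133) = 0.0
f(x_4) = 8*0.0^2 - 2*0.0 + 2.61*|0.0| = 0.0


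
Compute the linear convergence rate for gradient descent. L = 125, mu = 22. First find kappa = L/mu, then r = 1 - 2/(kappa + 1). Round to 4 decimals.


Step 1: Compute the condition number.
kappa = L/mu = 125/22 = 5.6818
Step 2: Compute the convergence rate.
r = 1 - 2/(kappa + 1) = 1 - 2*mu/(L + mu) = (L - mu)/(L + mu) = 103/147 = 0.7007


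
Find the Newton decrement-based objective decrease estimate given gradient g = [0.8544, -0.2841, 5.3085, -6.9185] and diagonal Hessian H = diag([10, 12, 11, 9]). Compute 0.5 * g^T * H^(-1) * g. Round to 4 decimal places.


Step 1: H is diagonal, so H^(-1) * g = [0.0854, -0.0237, 0.4826, -0.7687].
Step 2: g^T H^(-1) g = sum_i g_i^2 / H_ii
  = (0.8544)^2/10 + (-0.2841)^2/12 + (5.3085)^2/11 + (-6.9185)^2/9
  = 0.073 + 0.0067 + 2.5618 + 5.3184 = 7.96
Step 3: Objective decrease = 0.5 * g^T H^(-1) g = 3.98


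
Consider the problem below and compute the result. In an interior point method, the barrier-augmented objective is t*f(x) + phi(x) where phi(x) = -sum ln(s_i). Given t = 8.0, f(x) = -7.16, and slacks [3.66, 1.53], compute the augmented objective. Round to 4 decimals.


Step 1: Compute log-barrier.
ln values: [1.2975, 0.4253]
phi = -(1.2975 + 0.4253) = -1.7227
Step 2: Compute augmented objective.
t*f(x) = 8.0*-7.16 = -57.28
Total = -57.28 - 1.7227 = -59.0027


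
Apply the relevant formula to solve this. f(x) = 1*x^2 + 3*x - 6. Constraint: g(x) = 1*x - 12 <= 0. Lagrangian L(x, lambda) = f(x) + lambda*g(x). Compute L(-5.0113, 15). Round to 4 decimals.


Step 1: Evaluate f(x).
f(-5.0113) = 1*(-5.0113)^2 + 3*(-5.0113) - 6 = 4.0792
Step 2: Evaluate g(x).
g(-5.0113) = 1*-5.0113 - 12 = -17.0113
Step 3: Compute Lagrangian.
L = 4.0792 + 15*-17.0113 = -251.0903


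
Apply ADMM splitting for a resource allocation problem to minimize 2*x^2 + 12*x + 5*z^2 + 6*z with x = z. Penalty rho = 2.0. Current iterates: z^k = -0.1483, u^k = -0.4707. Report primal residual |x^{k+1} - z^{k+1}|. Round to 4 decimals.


ADMM iteration with rho = 2.0, z^k = -0.1483, u^k = -0.4707
Step 1: x-update.
Minimize 2*x^2 + 12*x + (2.0/2)*(x + 0.1483 - 0.4707)^2
FOC: (2*2 + 2.0)*x = -12 + 2.0*(-0.1483 + 0.4707)
x^{k+1} = -1.8925
Step 2: z-update.
Minimize 5*z^2 + 6*z + (2.0/2)*(-1.8925 - z - 0.4707)^2
FOC: (2*5 + 2.0)*z = -6 + 2.0*(-1.8925 - 0.4707)
z^{k+1} = -0.8939
Step 3: u-update.
u^{k+1} = -0.4707 - 1.8925 + 0.8939 = -1.4694
Step 4: Primal residual = |-1.8925 + 0.8939| = 0.9987


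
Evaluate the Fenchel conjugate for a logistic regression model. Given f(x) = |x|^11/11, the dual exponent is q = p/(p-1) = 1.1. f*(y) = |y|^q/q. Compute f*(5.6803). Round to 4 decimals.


The conjugate exponent q satisfies 1/p + 1/q = 1.
p = 11, so q = 11/(11 - 1) = 1.1
|y|^q = 5.6803^1.1 = 6.7578
f*(5.6803) = 6.7578 / 1.1 = 6.1435


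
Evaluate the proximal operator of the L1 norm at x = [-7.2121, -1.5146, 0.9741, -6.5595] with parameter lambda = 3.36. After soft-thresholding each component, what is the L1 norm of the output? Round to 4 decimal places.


Soft-thresholding with lambda = 3.36:
prox(-7.2121) = sign(-7.2121)*max(|-7.2121| - 3.36, 0) = -3.8521
prox(-1.5146) = sign(-1.5146)*max(|-1.5146| - 3.36, 0) = 0.0
prox(0.9741) = sign(0.9741)*max(|0.9741| - 3.36, 0) = 0.0
prox(-6.5595) = sign(-6.5595)*max(|-6.5595| - 3.36, 0) = -3.1995
prox(x) = [-3.8521, 0.0, 0.0, -3.1995]
||prox(x)||_1 = 3.8521 + 0.0 + 0.0 + 3.1995 = 7.0516


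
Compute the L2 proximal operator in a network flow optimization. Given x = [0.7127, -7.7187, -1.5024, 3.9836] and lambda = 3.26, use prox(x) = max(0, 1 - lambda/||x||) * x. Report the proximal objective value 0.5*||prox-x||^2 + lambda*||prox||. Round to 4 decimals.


Step 1: Compute ||x||.
||x|| = 8.8438
Step 2: Compute scaling factor.
scale = max(0, 1 - 3.26/8.8438) = 0.6314
Step 3: prox(x) = [0.45, -4.8734, -0.9486, 2.5152]
||prox(x)|| = 5.5838
Step 4: Proximal objective.
0.5*||prox-x||^2 = 5.3138
lambda*||prox|| = 18.2032
Total = 23.5169


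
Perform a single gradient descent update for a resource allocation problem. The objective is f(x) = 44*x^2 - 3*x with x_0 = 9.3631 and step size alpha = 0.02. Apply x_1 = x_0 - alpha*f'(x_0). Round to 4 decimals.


We compute the gradient at x_0 and apply the update.
f'(x) = 88*x - 3
f'(9.3631) = 88*9.3631 - 3 = 820.9528
x_1 = 9.3631 - 0.02*820.9528 = -7.056


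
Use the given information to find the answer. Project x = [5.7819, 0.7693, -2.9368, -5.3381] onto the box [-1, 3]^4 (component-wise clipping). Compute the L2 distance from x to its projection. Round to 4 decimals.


Project each component onto [-1, 3].
clip(5.7819) = 3.0, clip(0.7693) = 0.7693, clip(-2.9368) = -1.0, clip(-5.3381) = -1.0
Projection = [3.0, 0.7693, -1.0, -1.0]
Squared diffs: [7.739, 0.0, 3.7512, 18.8191]
Distance = sqrt(30.3093) = 5.5054


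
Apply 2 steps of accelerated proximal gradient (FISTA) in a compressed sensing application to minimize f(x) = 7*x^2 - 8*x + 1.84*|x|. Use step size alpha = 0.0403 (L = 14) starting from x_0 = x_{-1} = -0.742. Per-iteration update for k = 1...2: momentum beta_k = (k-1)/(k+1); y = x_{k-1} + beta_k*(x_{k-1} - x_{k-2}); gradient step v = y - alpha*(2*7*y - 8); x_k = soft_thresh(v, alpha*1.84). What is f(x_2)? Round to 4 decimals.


FISTA on f(x) = 7*x^2 - 8*x + 1.84*|x|
L = 14, alpha = 0.0403
Iteration 1: beta = 0.0, y = -0.742 + 0.0*(-0.742 + 0.742) = -0.742
  grad(y) = -18.388, v = y - alpha*grad = -0.001
  prox(v) = soft_thresh(-0.001, 0.0742) = 0.0
Iteration 2: beta = 0.3333, y = 0.0 + 0.3333*(0.0 + 0.742) = 0.2473
  grad(y) = -4.5373, v = y - alpha*grad = 0.4302
  prox(v) = soft_thresh(0.4302, 0.0742) = 0.356
f(x_2) = 7*0.356^2 - 8*0.356 + 1.84*|0.356| = -1.3059


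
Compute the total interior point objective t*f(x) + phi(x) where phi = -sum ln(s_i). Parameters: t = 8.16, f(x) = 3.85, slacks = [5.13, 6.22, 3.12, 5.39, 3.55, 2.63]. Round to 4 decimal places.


Step 1: Compute log-barrier.
ln values: [1.6351, 1.8278, 1.1378, 1.6845, 1.2669, 0.967]
phi = -(1.6351 + 1.8278 + 1.1378 + 1.6845 + 1.2669 + 0.967) = -8.5192
Step 2: Compute augmented objective.
t*f(x) = 8.16*3.85 = 31.416
Total = 31.416 - 8.5192 = 22.8968


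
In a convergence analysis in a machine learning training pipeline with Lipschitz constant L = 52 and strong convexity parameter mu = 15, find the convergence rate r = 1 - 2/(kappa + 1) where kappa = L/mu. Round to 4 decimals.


Step 1: Compute the condition number.
kappa = L/mu = 52/15 = 3.4667
Step 2: Compute the convergence rate.
r = 1 - 2/(kappa + 1) = 1 - 2*mu/(L + mu) = (L - mu)/(L + mu) = 37/67 = 0.5522


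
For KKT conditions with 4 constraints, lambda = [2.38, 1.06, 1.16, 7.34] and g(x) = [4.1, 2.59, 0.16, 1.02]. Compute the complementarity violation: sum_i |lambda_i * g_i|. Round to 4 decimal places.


KKT complementary slackness check:
lambda_1 * g_1 = 2.38 * 4.1 = 9.758
lambda_2 * g_2 = 1.06 * 2.59 = 2.7454
lambda_3 * g_3 = 1.16 * 0.16 = 0.1856
lambda_4 * g_4 = 7.34 * 1.02 = 7.4868
Total violation = 9.758 + 2.7454 + 0.1856 + 7.4868 = 20.1758


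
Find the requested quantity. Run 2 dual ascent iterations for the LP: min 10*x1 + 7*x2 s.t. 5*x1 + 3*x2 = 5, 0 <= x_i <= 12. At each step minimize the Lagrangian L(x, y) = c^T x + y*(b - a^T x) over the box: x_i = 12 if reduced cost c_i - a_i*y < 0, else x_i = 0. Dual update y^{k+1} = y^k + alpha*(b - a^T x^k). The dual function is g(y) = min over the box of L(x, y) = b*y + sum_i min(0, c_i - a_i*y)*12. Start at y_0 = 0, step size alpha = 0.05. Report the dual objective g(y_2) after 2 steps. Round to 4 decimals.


Dual ascent for LP: min 10*x1 + 7*x2, 5*x1 + 3*x2 = 5, 0 <= x_i <= 12
Step 1: y^k = 0.0, reduced costs: (10.0, 7.0)
  x^k = (0.0, 0.0), subgradient = b - a^T x = 5.0
  y^{k+1} = 0.0 + 0.05*5.0 = 0.25
Step 2: y^k = 0.25, reduced costs: (8.75, 6.25)
  x^k = (0.0, 0.0), subgradient = b - a^T x = 5.0
  y^{k+1} = 0.25 + 0.05*5.0 = 0.5
Dual objective at y_2 = 0.5: reduced costs (7.5, 5.5), box minimizer x = (0.0, 0.0)
g(y_2) = b*y + (c1 - a1*y)*x1 + (c2 - a2*y)*x2 = 5*0.5 + 7.5*0.0 + 5.5*0.0 = 2.5 + 0.0 + 0.0 = 2.5


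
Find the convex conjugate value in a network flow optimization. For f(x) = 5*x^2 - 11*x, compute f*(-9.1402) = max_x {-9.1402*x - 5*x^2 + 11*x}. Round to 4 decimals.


f*(y) = sup_x {y*x - a*x^2 - b*x} = sup_x {(y-b)*x - a*x^2}
FOC: (y - b) - 2a*x = 0 => x* = (y - b)/(2a)
x* = (-9.1402 + 11)/(2*5) = 0.186
f*(-9.1402) = (y-b)^2/(4a) = (-9.1402 + 11)^2/(4*5)
= 3.4589/20 = 0.1729


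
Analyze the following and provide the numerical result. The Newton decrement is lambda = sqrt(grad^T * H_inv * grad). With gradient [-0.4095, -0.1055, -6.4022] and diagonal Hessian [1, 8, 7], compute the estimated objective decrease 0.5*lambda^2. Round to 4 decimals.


Step 1: H is diagonal, so H^(-1) * g = [-0.4095, -0.0132, -0.9146].
Step 2: g^T H^(-1) g = sum_i g_i^2 / H_ii
  = (-0.4095)^2/1 + (-0.1055)^2/8 + (-6.4022)^2/7
  = 0.1677 + 0.0014 + 5.8555 = 6.0245
Step 3: Objective decrease = 0.5 * g^T H^(-1) g = 3.0123


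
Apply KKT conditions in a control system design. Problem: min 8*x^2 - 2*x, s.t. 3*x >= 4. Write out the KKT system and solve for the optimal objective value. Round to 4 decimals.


Step 1: Try lambda = 0 (constraint inactive).
x_unc = 2/(2*8) = 0.125
Check: 3*0.125 = 0.375 < 4 -- violated!
Step 2: Constraint must be active: 3*x = 4
x* = 4/3 = 1.3333 (rounded; the exact value 4/3 is used below)
lambda = (2*8*(4/3) - 2)/3 = 6.4444
Step 3: Compute optimal value.
f(x*) = 8*(4/3)^2 - 2*(4/3) = 11.5556


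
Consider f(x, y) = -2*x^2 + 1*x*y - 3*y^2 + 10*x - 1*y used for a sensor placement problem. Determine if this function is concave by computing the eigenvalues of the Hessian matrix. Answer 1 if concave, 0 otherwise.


The Hessian of f(x,y) = -2*x^2 + 1*x*y - 3*y^2 + 10*x - 1*y is:
H = [[-4, 1], [1, -6]]
Trace = -4 - 6 = -10
Determinant = -4*-6 - (1)^2 = 23
Discriminant = (-10)^2 - 4*23 = 8.0
Eigenvalues: lambda_1 = -6.4142, lambda_2 = -3.5858
The function is concave.

1


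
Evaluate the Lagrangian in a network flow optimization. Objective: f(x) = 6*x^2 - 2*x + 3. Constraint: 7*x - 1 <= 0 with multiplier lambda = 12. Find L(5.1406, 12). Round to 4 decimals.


Step 1: Evaluate f(x).
f(5.1406) = 6*5.1406^2 - 2*5.1406 + 3 = 151.2734
Step 2: Evaluate g(x).
g(5.1406) = 7*5.1406 - 1 = 34.9842
Step 3: Compute Lagrangian.
L = 151.2734 + 12*34.9842 = 571.0838


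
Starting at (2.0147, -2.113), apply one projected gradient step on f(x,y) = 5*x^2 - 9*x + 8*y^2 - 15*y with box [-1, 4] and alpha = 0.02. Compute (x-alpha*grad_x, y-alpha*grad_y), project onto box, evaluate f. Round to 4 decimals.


Step 1: Compute gradient at (2.0147, -2.113).
grad_x = 2*5*2.0147 - 9 = 11.147
grad_y = 2*8*-2.113 - 15 = -48.808
Step 2: Gradient step.
x_raw = 2.0147 - 0.02*11.147 = 1.7918
y_raw = -2.113 - 0.02*-48.808 = -1.1368
Step 3: Project onto [-1, 4].
x_proj = clip(1.7918) = 1.7918
y_proj = clip(-1.1368) = -1.0
Step 4: Evaluate f.
f(1.7918, -1.0) = 22.9262


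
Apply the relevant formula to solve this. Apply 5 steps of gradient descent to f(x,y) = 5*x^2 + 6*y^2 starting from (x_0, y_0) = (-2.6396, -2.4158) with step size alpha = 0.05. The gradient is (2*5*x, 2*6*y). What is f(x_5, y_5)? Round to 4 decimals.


Gradient descent on f(x,y) = 5*x^2 + 6*y^2.
Starting point: (-2.6396, -2.4158), alpha = 0.05
Step 1: grad_x = 2*5*-2.6396 = -26.396, grad_y = 2*6*-2.4158 = -28.9896
  x_1 = -2.6396 - 0.05*-26.396 = -1.3198
  y_1 = -2.4158 - 0.05*-28.9896 = -0.9663
Step 2: grad_x = 2*5*-1.3198 = -13.198, grad_y = 2*6*-0.9663 = -11.5958
  x_2 = -1.3198 - 0.05*-13.198 = -0.6599
  y_2 = -0.9663 - 0.05*-11.5958 = -0.3865
Step 3: grad_x = 2*5*-0.6599 = -6.599, grad_y = 2*6*-0.3865 = -4.6383
  x_3 = -0.6599 - 0.05*-6.599 = -0.33
  y_3 = -0.3865 - 0.05*-4.6383 = -0.1546
Step 4: grad_x = 2*5*-0.33 = -3.2995, grad_y = 2*6*-0.1546 = -1.8553
  x_4 = -0.33 - 0.05*-3.2995 = -0.165
  y_4 = -0.1546 - 0.05*-1.8553 = -0.0618
Step 5: grad_x = 2*5*-0.165 = -1.6498, grad_y = 2*6*-0.0618 = -0.7421
  x_5 = -0.165 - 0.05*-1.6498 = -0.0825
  y_5 = -0.0618 - 0.05*-0.7421 = -0.0247
f(-0.0825, -0.0247) = 5*(-0.0825)^2 + 6*(-0.0247)^2 = 0.0377


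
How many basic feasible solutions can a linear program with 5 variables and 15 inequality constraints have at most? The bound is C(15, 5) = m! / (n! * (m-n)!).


Each vertex corresponds to some choice of n active constraints out of m, so the number of vertices is at most C(m, n) = m! / (n!(m-n)!).
m = 15, n = 5
Numerator: 15 * 14 * 13 * 12 * 11
Denominator: 5! = 120
C(15, 5) = 3003


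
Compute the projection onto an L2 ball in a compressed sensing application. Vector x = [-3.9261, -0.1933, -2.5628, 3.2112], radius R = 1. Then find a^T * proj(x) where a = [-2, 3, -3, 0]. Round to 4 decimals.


Step 1: Compute ||x|| (intermediates to 6 decimals).
||x|| = sqrt((-3.9261)^2 + (-0.1933)^2 + (-2.5628)^2 + 3.2112^2) = 5.686069
Step 2: Project.
Since ||x|| > R, scale = R/||x|| = 1/5.686069 = 0.175868, proj(x) = scale * x
proj(x) = [-0.690475, -0.033995, -0.450715, 0.564747]
Step 3: Dot product.
a^T * proj(x) = -2*(-0.690475) + 3*(-0.033995) - 3*(-0.450715) + 0*0.564747 = 2.6311


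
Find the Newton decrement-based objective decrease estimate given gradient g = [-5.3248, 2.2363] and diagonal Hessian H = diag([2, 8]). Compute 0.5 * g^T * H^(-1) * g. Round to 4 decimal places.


Step 1: H is diagonal, so H^(-1) * g = [-2.6624, 0.2795].
Step 2: g^T H^(-1) g = sum_i g_i^2 / H_ii
  = (-5.3248)^2/2 + (2.2363)^2/8
  = 14.1767 + 0.6251 = 14.8019
Step 3: Objective decrease = 0.5 * g^T H^(-1) g = 7.4009


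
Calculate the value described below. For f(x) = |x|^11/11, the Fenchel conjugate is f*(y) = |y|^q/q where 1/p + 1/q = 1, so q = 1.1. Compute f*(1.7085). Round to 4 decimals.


The conjugate exponent q satisfies 1/p + 1/q = 1.
p = 11, so q = 11/(11 - 1) = 1.1
|y|^q = 1.7085^1.1 = 1.8025
f*(1.7085) = 1.8025 / 1.1 = 1.6386


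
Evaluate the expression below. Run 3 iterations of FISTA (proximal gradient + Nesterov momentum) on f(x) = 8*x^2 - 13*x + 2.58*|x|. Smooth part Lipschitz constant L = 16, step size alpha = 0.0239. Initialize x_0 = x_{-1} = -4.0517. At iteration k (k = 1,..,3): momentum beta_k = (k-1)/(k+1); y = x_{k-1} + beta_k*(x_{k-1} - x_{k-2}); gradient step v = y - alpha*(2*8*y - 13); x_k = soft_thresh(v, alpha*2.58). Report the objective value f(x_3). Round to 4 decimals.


FISTA on f(x) = 8*x^2 - 13*x + 2.58*|x|
L = 16, alpha = 0.0239
Iteration 1: beta = 0.0, y = -4.0517 + 0.0*(-4.0517 + 4.0517) = -4.0517
  grad(y) = -77.8272, v = y - alpha*grad = -2.1916
  prox(v) = soft_thresh(-2.1916, 0.0617) = -2.13
Iteration 2: beta = 0.3333, y = -2.13 + 0.3333*(-2.13 + 4.0517) = -1.4894
  grad(y) = -36.8302, v = y - alpha*grad = -0.6091
  prox(v) = soft_thresh(-0.6091, 0.0617) = -0.5475
Iteration 3: beta = 0.5, y = -0.5475 + 0.5*(-0.5475 + 2.13) = 0.2438
  grad(y) = -9.0999, v = y - alpha*grad = 0.4612
  prox(v) = soft_thresh(0.4612, 0.0617) = 0.3996
f(x_3) = 8*0.3996^2 - 13*0.3996 + 2.58*|0.3996| = -2.8863


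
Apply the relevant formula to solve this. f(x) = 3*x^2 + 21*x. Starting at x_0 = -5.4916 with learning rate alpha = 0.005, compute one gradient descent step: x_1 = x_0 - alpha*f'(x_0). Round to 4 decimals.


We compute the gradient at x_0 and apply the update.
f'(x) = 6*x + 21
f'(-5.4916) = 6*-5.4916 + 21 = -11.9496
x_1 = -5.4916 - 0.005*-11.9496 = -5.4319


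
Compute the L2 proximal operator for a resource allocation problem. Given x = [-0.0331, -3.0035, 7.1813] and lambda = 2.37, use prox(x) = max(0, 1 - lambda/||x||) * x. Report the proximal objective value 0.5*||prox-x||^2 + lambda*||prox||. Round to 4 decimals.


Step 1: Compute ||x||.
||x|| = 7.7842
Step 2: Compute scaling factor.
scale = max(0, 1 - 2.37/7.7842) = 0.6955
Step 3: prox(x) = [-0.023, -2.089, 4.9948]
||prox(x)|| = 5.4142
Step 4: Proximal objective.
0.5*||prox-x||^2 = 2.8085
lambda*||prox|| = 12.8317
Total = 15.64


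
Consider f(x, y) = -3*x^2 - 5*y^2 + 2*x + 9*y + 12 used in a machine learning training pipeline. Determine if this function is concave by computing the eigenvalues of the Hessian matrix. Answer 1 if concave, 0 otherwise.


The Hessian of f(x,y) = -3*x^2 - 5*y^2 + 2*x + 9*y + 12 is:
H = [[-6, 0], [0, -10]]
Trace = -6 - 10 = -16
Determinant = -6*-10 - (0)^2 = 60
Discriminant = (-16)^2 - 4*60 = 16.0
Eigenvalues: lambda_1 = -10.0, lambda_2 = -6.0
The function is concave.

1


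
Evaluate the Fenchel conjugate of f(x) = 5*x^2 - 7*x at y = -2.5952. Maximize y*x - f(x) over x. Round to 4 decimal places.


f*(y) = sup_x {y*x - a*x^2 - b*x} = sup_x {(y-b)*x - a*x^2}
FOC: (y - b) - 2a*x = 0 => x* = (y - b)/(2a)
x* = (-2.5952 + 7)/(2*5) = 0.4405
f*(-2.5952) = (y-b)^2/(4a) = (-2.5952 + 7)^2/(4*5)
= 19.4023/20 = 0.9701


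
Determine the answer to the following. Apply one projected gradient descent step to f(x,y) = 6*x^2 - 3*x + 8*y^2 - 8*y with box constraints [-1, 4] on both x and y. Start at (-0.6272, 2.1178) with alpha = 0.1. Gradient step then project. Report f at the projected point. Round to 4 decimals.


Step 1: Compute gradient at (-0.6272, 2.1178).
grad_x = 2*6*-0.6272 - 3 = -10.5264
grad_y = 2*8*2.1178 - 8 = 25.8848
Step 2: Gradient step.
x_raw = -0.6272 - 0.1*-10.5264 = 0.4254
y_raw = 2.1178 - 0.1*25.8848 = -0.4707
Step 3: Project onto [-1, 4].
x_proj = clip(0.4254) = 0.4254
y_proj = clip(-0.4707) = -0.4707
Step 4: Evaluate f.
f(0.4254, -0.4707) = 5.3474


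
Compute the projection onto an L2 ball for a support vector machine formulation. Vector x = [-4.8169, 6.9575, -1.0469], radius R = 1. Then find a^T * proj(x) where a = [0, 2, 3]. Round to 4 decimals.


Step 1: Compute ||x|| (intermediates to 6 decimals).
||x|| = sqrt((-4.8169)^2 + 6.9575^2 + (-1.0469)^2) = 8.526742
Step 2: Project.
Since ||x|| > R, scale = R/||x|| = 1/8.526742 = 0.117278, proj(x) = scale * x
proj(x) = [-0.564916, 0.815962, -0.122778]
Step 3: Dot product.
a^T * proj(x) = 0*(-0.564916) + 2*0.815962 + 3*(-0.122778) = 1.2636


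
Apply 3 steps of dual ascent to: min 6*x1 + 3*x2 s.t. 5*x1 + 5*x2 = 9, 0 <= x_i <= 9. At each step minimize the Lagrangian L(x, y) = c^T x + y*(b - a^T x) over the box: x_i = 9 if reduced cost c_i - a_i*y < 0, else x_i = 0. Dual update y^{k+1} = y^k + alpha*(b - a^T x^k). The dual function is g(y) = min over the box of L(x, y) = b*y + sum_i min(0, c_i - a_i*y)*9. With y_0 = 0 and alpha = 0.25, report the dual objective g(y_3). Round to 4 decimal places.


Dual ascent for LP: min 6*x1 + 3*x2, 5*x1 + 5*x2 = 9, 0 <= x_i <= 9
Step 1: y^k = 0.0, reduced costs: (6.0, 3.0)
  x^k = (0.0, 0.0), subgradient = b - a^T x = 9.0
  y^{k+1} = 0.0 + 0.25*9.0 = 2.25
Step 2: y^k = 2.25, reduced costs: (-5.25, -8.25)
  x^k = (9.0, 9.0), subgradient = b - a^T x = -81.0
  y^{k+1} = 2.25 + 0.25*-81.0 = -18.0
Step 3: y^k = -18.0, reduced costs: (96.0, 93.0)
  x^k = (0.0, 0.0), subgradient = b - a^T x = 9.0
  y^{k+1} = -18.0 + 0.25*9.0 = -15.75
Dual objective at y_3 = -15.75: reduced costs (84.75, 81.75), box minimizer x = (0.0, 0.0)
g(y_3) = b*y + (c1 - a1*y)*x1 + (c2 - a2*y)*x2 = 9*(-15.75) + 84.75*0.0 + 81.75*0.0 = -141.75 + 0.0 + 0.0 = -141.75


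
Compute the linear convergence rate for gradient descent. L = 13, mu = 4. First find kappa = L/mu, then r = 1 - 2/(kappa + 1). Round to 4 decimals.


Step 1: Compute the condition number.
kappa = L/mu = 13/4 = 3.25
Step 2: Compute the convergence rate.
r = 1 - 2/(kappa + 1) = 1 - 2*mu/(L + mu) = (L - mu)/(L + mu) = 9/17 = 0.5294


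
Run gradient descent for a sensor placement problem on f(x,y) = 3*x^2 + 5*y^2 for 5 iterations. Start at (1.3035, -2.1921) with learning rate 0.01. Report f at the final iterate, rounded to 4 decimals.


Gradient descent on f(x,y) = 3*x^2 + 5*y^2.
Starting point: (1.3035, -2.1921), alpha = 0.01
Step 1: grad_x = 2*3*1.3035 = 7.821, grad_y = 2*5*-2.1921 = -21.921
  x_1 = 1.3035 - 0.01*7.821 = 1.2253
  y_1 = -2.1921 - 0.01*-21.921 = -1.9729
Step 2: grad_x = 2*3*1.2253 = 7.3517, grad_y = 2*5*-1.9729 = -19.7289
  x_2 = 1.2253 - 0.01*7.3517 = 1.1518
  y_2 = -1.9729 - 0.01*-19.7289 = -1.7756
Step 3: grad_x = 2*3*1.1518 = 6.9106, grad_y = 2*5*-1.7756 = -17.756
  x_3 = 1.1518 - 0.01*6.9106 = 1.0827
  y_3 = -1.7756 - 0.01*-17.756 = -1.598
Step 4: grad_x = 2*3*1.0827 = 6.496, grad_y = 2*5*-1.598 = -15.9804
  x_4 = 1.0827 - 0.01*6.496 = 1.0177
  y_4 = -1.598 - 0.01*-15.9804 = -1.4382
Step 5: grad_x = 2*3*1.0177 = 6.1062, grad_y = 2*5*-1.4382 = -14.3824
  x_5 = 1.0177 - 0.01*6.1062 = 0.9566
  y_5 = -1.4382 - 0.01*-14.3824 = -1.2944
f(0.9566, -1.2944) = 3*0.9566^2 + 5*(-1.2944)^2 = 11.123


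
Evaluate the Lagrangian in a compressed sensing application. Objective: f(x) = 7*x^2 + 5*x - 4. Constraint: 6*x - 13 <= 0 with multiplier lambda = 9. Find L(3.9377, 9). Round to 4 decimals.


Step 1: Evaluate f(x).
f(3.9377) = 7*3.9377^2 + 5*3.9377 - 4 = 124.2269
Step 2: Evaluate g(x).
g(3.9377) = 6*3.9377 - 13 = 10.6262
Step 3: Compute Lagrangian.
L = 124.2269 + 9*10.6262 = 219.8627


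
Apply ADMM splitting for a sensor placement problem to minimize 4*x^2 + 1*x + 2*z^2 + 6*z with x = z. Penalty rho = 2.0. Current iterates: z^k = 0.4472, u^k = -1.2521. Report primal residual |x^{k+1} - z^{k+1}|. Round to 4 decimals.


ADMM iteration with rho = 2.0, z^k = 0.4472, u^k = -1.2521
Step 1: x-update.
Minimize 4*x^2 + 1*x + (2.0/2)*(x - 0.4472 - 1.2521)^2
FOC: (2*4 + 2.0)*x = -1 + 2.0*(0.4472 + 1.2521)
x^{k+1} = 0.2399
Step 2: z-update.
Minimize 2*z^2 + 6*z + (2.0/2)*(0.2399 - z - 1.2521)^2
FOC: (2*2 + 2.0)*z = -6 + 2.0*(0.2399 - 1.2521)
z^{k+1} = -1.3374
Step 3: u-update.
u^{k+1} = -1.2521 + 0.2399 + 1.3374 = 0.3252
Step 4: Primal residual = |0.2399 + 1.3374| = 1.5773


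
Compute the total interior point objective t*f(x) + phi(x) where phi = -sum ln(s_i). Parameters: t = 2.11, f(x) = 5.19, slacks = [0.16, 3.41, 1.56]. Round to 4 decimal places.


Step 1: Compute log-barrier.
ln values: [-1.8326, 1.2267, 0.4447]
phi = -(-1.8326 + 1.2267 + 0.4447) = 0.1612
Step 2: Compute augmented objective.
t*f(x) = 2.11*5.19 = 10.9509
Total = 10.9509 + 0.1612 = 11.1121


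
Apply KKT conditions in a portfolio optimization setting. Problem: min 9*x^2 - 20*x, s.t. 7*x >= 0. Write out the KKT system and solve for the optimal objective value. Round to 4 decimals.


Step 1: Try lambda = 0 (constraint inactive).
Stationarity: 2*9*x - 20 = 0
x* = 20/(2*9) = 10/9 = 1.1111 (rounded; the exact value 10/9 is used below)
Check constraint: 7*1.1111 = 7.7777 >= 0 -- satisfied.
Step 2: Compute optimal value.
f(x*) = 9*(10/9)^2 - 20*(10/9) = -11.1111


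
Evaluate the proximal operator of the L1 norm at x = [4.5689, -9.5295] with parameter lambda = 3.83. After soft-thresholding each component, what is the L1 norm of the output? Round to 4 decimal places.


Soft-thresholding with lambda = 3.83:
prox(4.5689) = sign(4.5689)*max(|4.5689| - 3.83, 0) = 0.7389
prox(-9.5295) = sign(-9.5295)*max(|-9.5295| - 3.83, 0) = -5.6995
prox(x) = [0.7389, -5.6995]
||prox(x)||_1 = 0.7389 + 5.6995 = 6.4384


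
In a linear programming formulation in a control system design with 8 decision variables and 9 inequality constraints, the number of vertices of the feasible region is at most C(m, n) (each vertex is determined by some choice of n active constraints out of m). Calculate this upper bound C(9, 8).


Each vertex corresponds to some choice of n active constraints out of m, so the number of vertices is at most C(m, n) = m! / (n!(m-n)!).
m = 9, n = 8
Numerator: 9 * 8 * 7 * 6 * 5 * 4 * 3 * 2
Denominator: 8! = 40320
C(9, 8) = 9


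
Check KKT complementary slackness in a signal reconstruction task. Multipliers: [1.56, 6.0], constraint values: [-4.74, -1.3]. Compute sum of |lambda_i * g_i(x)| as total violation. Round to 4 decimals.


KKT complementary slackness check:
lambda_1 * g_1 = 1.56 * -4.74 = -7.3944
lambda_2 * g_2 = 6.0 * -1.3 = -7.8
Total violation = 7.3944 + 7.8 = 15.1944


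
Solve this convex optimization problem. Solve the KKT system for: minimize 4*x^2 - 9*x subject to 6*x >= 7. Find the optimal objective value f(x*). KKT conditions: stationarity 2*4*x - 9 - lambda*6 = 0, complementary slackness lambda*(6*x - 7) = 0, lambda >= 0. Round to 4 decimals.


Step 1: Try lambda = 0 (constraint inactive).
x_unc = 9/(2*4) = 1.125
Check: 6*1.125 = 6.75 < 7 -- violated!
Step 2: Constraint must be active: 6*x = 7
x* = 7/6 = 1.1667 (rounded; the exact value 7/6 is used below)
lambda = (2*4*(7/6) - 9)/6 = 0.0556
Step 3: Compute optimal value.
f(x*) = 4*(7/6)^2 - 9*(7/6) = -5.0556


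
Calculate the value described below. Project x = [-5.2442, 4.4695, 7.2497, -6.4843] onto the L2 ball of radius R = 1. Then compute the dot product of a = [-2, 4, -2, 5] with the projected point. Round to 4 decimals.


Step 1: Compute ||x|| (intermediates to 6 decimals).
||x|| = sqrt((-5.2442)^2 + 4.4695^2 + 7.2497^2 + (-6.4843)^2) = 11.919831
Step 2: Project.
Since ||x|| > R, scale = R/||x|| = 1/11.919831 = 0.083894, proj(x) = scale * x
proj(x) = [-0.439957, 0.374964, 0.608206, -0.543994]
Step 3: Dot product.
a^T * proj(x) = -2*(-0.439957) + 4*0.374964 - 2*0.608206 + 5*(-0.543994) = -1.5566


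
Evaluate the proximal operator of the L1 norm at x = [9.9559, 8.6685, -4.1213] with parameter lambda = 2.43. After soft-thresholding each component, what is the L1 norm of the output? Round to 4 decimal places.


Soft-thresholding with lambda = 2.43:
prox(9.9559) = sign(9.9559)*max(|9.9559| - 2.43, 0) = 7.5259
prox(8.6685) = sign(8.6685)*max(|8.6685| - 2.43, 0) = 6.2385
prox(-4.1213) = sign(-4.1213)*max(|-4.1213| - 2.43, 0) = -1.6913
prox(x) = [7.5259, 6.2385, -1.6913]
||prox(x)||_1 = 7.5259 + 6.2385 + 1.6913 = 15.4557


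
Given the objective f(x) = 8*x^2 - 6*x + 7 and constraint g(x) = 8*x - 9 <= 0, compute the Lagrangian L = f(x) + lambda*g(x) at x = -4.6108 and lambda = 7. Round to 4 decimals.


Step 1: Evaluate f(x).
f(-4.6108) = 8*(-4.6108)^2 - 6*(-4.6108) + 7 = 204.7406
Step 2: Evaluate g(x).
g(-4.6108) = 8*-4.6108 - 9 = -45.8864
Step 3: Compute Lagrangian.
L = 204.7406 + 7*-45.8864 = -116.4642


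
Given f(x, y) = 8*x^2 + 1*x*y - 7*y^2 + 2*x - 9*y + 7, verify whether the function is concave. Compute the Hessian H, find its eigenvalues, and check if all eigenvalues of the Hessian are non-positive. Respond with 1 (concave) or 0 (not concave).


The Hessian of f(x,y) = 8*x^2 + 1*x*y - 7*y^2 + 2*x - 9*y + 7 is:
H = [[16, 1], [1, -14]]
Trace = 16 - 14 = 2
Determinant = 16*-14 - (1)^2 = -225
Discriminant = (2)^2 - 4*-225 = 904.0
Eigenvalues: lambda_1 = -14.0333, lambda_2 = 16.0333
The function is not concave.

0


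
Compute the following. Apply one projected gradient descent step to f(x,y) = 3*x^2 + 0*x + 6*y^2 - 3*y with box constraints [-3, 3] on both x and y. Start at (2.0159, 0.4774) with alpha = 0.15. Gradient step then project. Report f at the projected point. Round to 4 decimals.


Step 1: Compute gradient at (2.0159, 0.4774).
grad_x = 2*3*2.0159 + 0 = 12.0954
grad_y = 2*6*0.4774 - 3 = 2.7288
Step 2: Gradient step.
x_raw = 2.0159 - 0.15*12.0954 = 0.2016
y_raw = 0.4774 - 0.15*2.7288 = 0.0681
Step 3: Project onto [-3, 3].
x_proj = clip(0.2016) = 0.2016
y_proj = clip(0.0681) = 0.0681
Step 4: Evaluate f.
f(0.2016, 0.0681) = -0.0545
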